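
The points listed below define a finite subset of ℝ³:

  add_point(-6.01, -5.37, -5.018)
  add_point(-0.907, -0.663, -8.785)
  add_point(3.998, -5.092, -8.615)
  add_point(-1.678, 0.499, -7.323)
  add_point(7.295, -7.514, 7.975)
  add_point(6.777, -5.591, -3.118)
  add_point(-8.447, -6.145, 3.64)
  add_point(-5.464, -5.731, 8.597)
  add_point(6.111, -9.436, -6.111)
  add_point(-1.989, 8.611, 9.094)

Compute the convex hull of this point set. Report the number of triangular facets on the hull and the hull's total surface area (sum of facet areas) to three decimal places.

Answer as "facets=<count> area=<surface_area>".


Extreme-point indices: [0, 1, 2, 3, 4, 5, 6, 7, 8, 9] — 10 of 10 on the boundary.

Area of each hull facet:
  f1: (p8, p4, p6) → 110.3385
  f2: (p7, p4, p6) → 33.2575
  f3: (p7, p9, p6) → 41.7797
  f4: (p7, p9, p4) → 94.7734
  f5: (p3, p1, p9) → 7.6766
  f6: (p0, p8, p6) → 55.0759
  f7: (p0, p3, p1) → 7.7281
  f8: (p0, p9, p6) → 76.1042
  f9: (p0, p3, p9) → 69.9273
  f10: (p5, p9, p4) → 104.3875
  f11: (p5, p8, p4) → 24.4343
  f12: (p2, p5, p8) → 12.7981
  f13: (p2, p0, p1) → 26.0480
  f14: (p2, p0, p8) → 28.4212
  f15: (p2, p1, p9) → 63.0512
  f16: (p2, p5, p9) → 61.3578
Σ area = 817.159

Euler characteristic 10−24+16 = 2 ✓

facets=16 area=817.159


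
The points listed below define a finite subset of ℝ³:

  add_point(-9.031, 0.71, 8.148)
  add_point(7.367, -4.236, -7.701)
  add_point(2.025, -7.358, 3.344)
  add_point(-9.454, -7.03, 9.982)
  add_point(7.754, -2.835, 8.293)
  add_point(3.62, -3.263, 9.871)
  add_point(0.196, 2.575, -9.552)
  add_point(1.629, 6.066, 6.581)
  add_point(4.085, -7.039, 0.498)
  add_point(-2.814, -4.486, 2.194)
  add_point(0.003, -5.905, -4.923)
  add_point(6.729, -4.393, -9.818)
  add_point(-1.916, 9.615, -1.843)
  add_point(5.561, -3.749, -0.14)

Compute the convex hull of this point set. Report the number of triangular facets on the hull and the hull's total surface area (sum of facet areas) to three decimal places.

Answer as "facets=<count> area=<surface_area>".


facets=20 area=914.702

Points on the hull: [0, 1, 2, 3, 4, 5, 6, 7, 8, 10, 11, 12] (12 of 14).

Per-facet area ½‖(b−a)×(c−a)‖:
  f1: (p6, p11, p12) → 39.1985
  f2: (p5, p7, p4) → 22.4240
  f3: (p5, p2, p3) → 50.4933
  f4: (p5, p2, p4) → 17.4630
  f5: (p0, p7, p12) → 58.9190
  f6: (p0, p6, p3) → 75.6973
  f7: (p0, p6, p12) → 79.3767
  f8: (p0, p5, p3) → 51.3062
  f9: (p0, p5, p7) → 58.2924
  f10: (p10, p2, p3) → 55.0958
  f11: (p10, p6, p3) → 75.4247
  f12: (p10, p6, p11) → 36.4773
  f13: (p8, p2, p4) → 15.5497
  f14: (p8, p10, p11) → 29.0828
  f15: (p8, p10, p2) → 11.5609
  f16: (p1, p8, p4) → 39.6317
  f17: (p1, p8, p11) → 7.1080
  f18: (p1, p7, p4) → 87.4183
  f19: (p1, p11, p12) → 19.1034
  f20: (p1, p7, p12) → 85.0789
Σ area = 914.702

Check V−E+F: 12 − 30 + 20 = 2.


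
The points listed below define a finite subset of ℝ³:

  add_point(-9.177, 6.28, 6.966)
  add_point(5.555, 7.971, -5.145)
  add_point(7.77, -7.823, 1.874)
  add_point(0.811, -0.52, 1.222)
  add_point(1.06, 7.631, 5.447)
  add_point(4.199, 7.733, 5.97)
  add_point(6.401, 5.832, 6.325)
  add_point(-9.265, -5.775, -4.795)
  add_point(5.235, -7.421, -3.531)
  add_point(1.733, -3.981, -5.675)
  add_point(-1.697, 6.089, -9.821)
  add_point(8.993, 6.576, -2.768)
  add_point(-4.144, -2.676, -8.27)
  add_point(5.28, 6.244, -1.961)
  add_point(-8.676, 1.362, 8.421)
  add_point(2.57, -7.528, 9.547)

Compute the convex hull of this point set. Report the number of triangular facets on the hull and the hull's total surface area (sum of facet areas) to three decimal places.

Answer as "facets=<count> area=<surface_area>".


Extreme-point indices: [0, 1, 2, 4, 5, 6, 7, 8, 10, 11, 12, 14, 15] — 13 of 16 on the boundary.

Per-facet area ½‖(b−a)×(c−a)‖:
  f1: (p8, p2, p11) → 43.2326
  f2: (p8, p15, p7) → 97.1361
  f3: (p8, p15, p2) → 23.9028
  f4: (p14, p15, p7) → 106.0192
  f5: (p14, p0, p7) → 37.9386
  f6: (p6, p2, p11) → 66.2890
  f7: (p6, p15, p2) → 62.9460
  f8: (p6, p14, p15) → 94.6007
  f9: (p10, p8, p11) → 89.2377
  f10: (p10, p0, p7) → 118.5153
  f11: (p5, p6, p11) → 13.8875
  f12: (p5, p14, p0) → 34.7488
  f13: (p5, p6, p14) → 19.9229
  f14: (p12, p8, p7) → 39.0005
  f15: (p12, p10, p7) → 22.6373
  f16: (p12, p10, p8) → 51.6076
  f17: (p1, p10, p0) → 80.2207
  f18: (p1, p10, p11) → 9.9674
  f19: (p1, p5, p11) → 22.0654
  f20: (p4, p5, p0) → 5.3249
  f21: (p4, p1, p0) → 51.2836
  f22: (p4, p1, p5) → 17.8133
Σ area = 1108.298

Euler characteristic 13−33+22 = 2 ✓

facets=22 area=1108.298


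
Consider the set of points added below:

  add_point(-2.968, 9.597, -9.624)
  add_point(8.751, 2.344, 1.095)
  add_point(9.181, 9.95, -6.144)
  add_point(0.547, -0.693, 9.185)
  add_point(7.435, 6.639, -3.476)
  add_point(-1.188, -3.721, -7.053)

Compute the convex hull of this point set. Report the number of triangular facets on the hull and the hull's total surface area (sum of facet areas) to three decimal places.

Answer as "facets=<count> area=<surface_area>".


facets=6 area=529.462

Extreme-point indices: [0, 1, 2, 3, 5] — 5 of 6 on the boundary.

Triangle areas on the boundary:
  f1: (p5, p2, p0) → 85.5030
  f2: (p3, p2, p0) → 127.0023
  f3: (p3, p5, p0) → 113.5833
  f4: (p1, p5, p2) → 74.5494
  f5: (p1, p3, p2) → 45.8868
  f6: (p1, p3, p5) → 82.9376
Σ area = 529.462

Check V−E+F: 5 − 9 + 6 = 2.


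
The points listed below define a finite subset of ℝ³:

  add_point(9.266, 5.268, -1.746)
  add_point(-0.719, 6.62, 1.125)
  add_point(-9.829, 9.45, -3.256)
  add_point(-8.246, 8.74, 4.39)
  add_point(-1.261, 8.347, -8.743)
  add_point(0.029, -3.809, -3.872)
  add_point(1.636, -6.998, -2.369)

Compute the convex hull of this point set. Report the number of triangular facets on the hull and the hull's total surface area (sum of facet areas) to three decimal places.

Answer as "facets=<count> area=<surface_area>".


Points on the hull: [0, 2, 3, 4, 5, 6] (6 of 7).

Triangle areas on the boundary:
  f1: (p3, p6, p2) → 76.5156
  f2: (p3, p6, p0) → 129.3240
  f3: (p4, p6, p0) → 91.0821
  f4: (p4, p3, p2) → 37.6696
  f5: (p4, p3, p0) → 96.4139
  f6: (p5, p6, p2) → 14.4200
  f7: (p5, p4, p2) → 67.3249
  f8: (p5, p4, p6) → 8.3662
Σ area = 521.116

Check V−E+F: 6 − 12 + 8 = 2.

facets=8 area=521.116


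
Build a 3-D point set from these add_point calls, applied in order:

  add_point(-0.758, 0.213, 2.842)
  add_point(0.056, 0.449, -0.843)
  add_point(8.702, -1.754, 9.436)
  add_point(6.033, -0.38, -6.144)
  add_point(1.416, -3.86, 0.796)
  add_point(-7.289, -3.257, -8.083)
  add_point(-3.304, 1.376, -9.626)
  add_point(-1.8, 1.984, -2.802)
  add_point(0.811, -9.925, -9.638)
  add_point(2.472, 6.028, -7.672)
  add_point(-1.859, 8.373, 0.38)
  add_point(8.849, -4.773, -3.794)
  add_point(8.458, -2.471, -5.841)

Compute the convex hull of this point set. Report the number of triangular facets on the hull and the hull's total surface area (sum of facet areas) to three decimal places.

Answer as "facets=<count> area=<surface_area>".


Points on the hull: [0, 2, 4, 5, 6, 8, 9, 10, 11, 12] (10 of 13).

Area of each hull facet:
  f1: (p9, p2, p10) → 81.1916
  f2: (p0, p10, p5) → 56.6169
  f3: (p0, p2, p10) → 45.5073
  f4: (p0, p4, p5) → 31.3921
  f5: (p0, p4, p2) → 28.5574
  f6: (p8, p4, p5) → 58.6216
  f7: (p8, p2, p11) → 60.5609
  f8: (p8, p4, p2) → 44.1007
  f9: (p6, p10, p5) → 37.0414
  f10: (p6, p9, p10) → 36.1864
  f11: (p6, p8, p5) → 33.3708
  f12: (p6, p8, p9) → 43.8100
  f13: (p12, p8, p11) → 17.3038
  f14: (p12, p8, p9) → 59.5806
  f15: (p12, p2, p11) → 18.5258
  f16: (p12, p9, p2) → 79.8790
Σ area = 732.246

Check V−E+F: 10 − 24 + 16 = 2.

facets=16 area=732.246


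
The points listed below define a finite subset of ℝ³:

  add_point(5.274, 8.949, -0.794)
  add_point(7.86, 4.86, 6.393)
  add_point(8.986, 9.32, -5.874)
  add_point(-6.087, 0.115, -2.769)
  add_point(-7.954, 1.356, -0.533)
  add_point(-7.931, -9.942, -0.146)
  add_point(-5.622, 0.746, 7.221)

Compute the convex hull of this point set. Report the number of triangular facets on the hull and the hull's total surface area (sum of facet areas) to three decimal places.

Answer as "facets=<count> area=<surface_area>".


Points on the hull: [0, 1, 2, 3, 4, 5, 6] (7 of 7).

Triangle areas on the boundary:
  f1: (p6, p5, p4) → 45.6268
  f2: (p1, p5, p2) → 148.0973
  f3: (p1, p6, p5) → 86.4549
  f4: (p3, p2, p4) → 25.8072
  f5: (p3, p5, p4) → 16.6359
  f6: (p3, p5, p2) → 69.4884
  f7: (p0, p2, p4) → 40.0267
  f8: (p0, p6, p4) → 60.7410
  f9: (p0, p1, p2) → 23.3103
  f10: (p0, p1, p6) → 60.8665
Σ area = 577.055

Check V−E+F: 7 − 15 + 10 = 2.

facets=10 area=577.055


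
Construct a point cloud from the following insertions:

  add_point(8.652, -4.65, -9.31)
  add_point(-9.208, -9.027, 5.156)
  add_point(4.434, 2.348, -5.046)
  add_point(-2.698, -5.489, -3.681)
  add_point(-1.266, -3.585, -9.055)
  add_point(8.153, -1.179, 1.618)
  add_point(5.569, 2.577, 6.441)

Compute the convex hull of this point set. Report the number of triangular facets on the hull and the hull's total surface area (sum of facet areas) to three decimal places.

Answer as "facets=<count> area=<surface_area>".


Hull vertices (6/7): indices [0, 1, 2, 4, 5, 6].

Per-facet area ½‖(b−a)×(c−a)‖:
  f1: (p2, p6, p1) → 107.3602
  f2: (p4, p0, p1) → 76.5986
  f3: (p4, p2, p1) → 77.8722
  f4: (p4, p2, p0) → 38.4710
  f5: (p5, p0, p1) → 110.7456
  f6: (p5, p6, p1) → 62.2233
  f7: (p5, p2, p0) → 38.2786
  f8: (p5, p2, p6) → 27.5090
Σ area = 539.059

Check V−E+F: 6 − 12 + 8 = 2.

facets=8 area=539.059


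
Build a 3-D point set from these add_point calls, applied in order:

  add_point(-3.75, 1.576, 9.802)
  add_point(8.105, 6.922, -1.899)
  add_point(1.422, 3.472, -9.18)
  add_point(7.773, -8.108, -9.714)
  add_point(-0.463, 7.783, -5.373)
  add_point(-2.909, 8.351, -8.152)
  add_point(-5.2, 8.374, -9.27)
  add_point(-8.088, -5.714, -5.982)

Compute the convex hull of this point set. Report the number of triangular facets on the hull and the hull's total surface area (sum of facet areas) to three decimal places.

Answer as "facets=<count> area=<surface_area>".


facets=12 area=810.313

Hull vertices (8/8): indices [0, 1, 2, 3, 4, 5, 6, 7].

Area of each hull facet:
  f1: (p0, p3, p7) → 147.5078
  f2: (p0, p3, p1) → 148.1610
  f3: (p6, p3, p7) → 120.8647
  f4: (p6, p0, p7) → 128.3231
  f5: (p2, p3, p1) → 69.1794
  f6: (p2, p6, p3) → 22.9406
  f7: (p4, p0, p1) → 76.1813
  f8: (p4, p6, p0) → 45.7907
  f9: (p5, p2, p1) → 34.4901
  f10: (p5, p2, p6) → 7.1508
  f11: (p5, p4, p1) → 7.7828
  f12: (p5, p4, p6) → 1.9409
Σ area = 810.313

Euler characteristic 8−18+12 = 2 ✓


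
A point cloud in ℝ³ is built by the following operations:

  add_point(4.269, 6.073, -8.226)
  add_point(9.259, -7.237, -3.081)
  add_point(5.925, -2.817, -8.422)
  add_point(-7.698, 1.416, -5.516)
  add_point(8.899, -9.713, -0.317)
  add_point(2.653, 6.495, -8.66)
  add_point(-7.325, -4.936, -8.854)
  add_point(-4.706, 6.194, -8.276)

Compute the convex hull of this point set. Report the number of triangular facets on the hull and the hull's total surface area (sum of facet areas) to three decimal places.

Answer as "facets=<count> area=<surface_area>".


8 of the 8 inputs are extreme points: [0, 1, 2, 3, 4, 5, 6, 7].

Per-facet area ½‖(b−a)×(c−a)‖:
  f1: (p2, p6, p1) → 48.1886
  f2: (p2, p6, p5) → 65.2038
  f3: (p4, p6, p3) → 67.9491
  f4: (p4, p6, p1) → 32.0692
  f5: (p7, p6, p3) → 20.2071
  f6: (p7, p6, p5) → 40.7046
  f7: (p0, p4, p1) → 16.7120
  f8: (p0, p2, p1) → 27.0458
  f9: (p0, p2, p5) → 7.1309
  f10: (p0, p4, p3) → 118.1364
  f11: (p0, p7, p3) → 24.9557
  f12: (p0, p7, p5) → 2.6197
Σ area = 470.923

Euler characteristic 8−18+12 = 2 ✓

facets=12 area=470.923


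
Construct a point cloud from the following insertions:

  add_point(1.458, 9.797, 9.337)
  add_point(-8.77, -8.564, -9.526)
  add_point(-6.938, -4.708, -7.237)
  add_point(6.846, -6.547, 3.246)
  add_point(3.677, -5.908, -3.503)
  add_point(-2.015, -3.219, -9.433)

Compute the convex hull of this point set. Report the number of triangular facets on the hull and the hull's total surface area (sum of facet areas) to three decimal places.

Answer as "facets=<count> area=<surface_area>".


Extreme-point indices: [0, 1, 2, 3, 4, 5] — 6 of 6 on the boundary.

Triangle areas on the boundary:
  f1: (p0, p3, p1) → 184.5787
  f2: (p2, p0, p1) → 16.5893
  f3: (p5, p2, p1) → 12.6404
  f4: (p5, p2, p0) → 64.5602
  f5: (p4, p3, p1) → 35.2010
  f6: (p4, p5, p1) → 35.1560
  f7: (p4, p0, p3) → 67.9663
  f8: (p4, p5, p0) → 87.5990
Σ area = 504.291

Euler characteristic 6−12+8 = 2 ✓

facets=8 area=504.291


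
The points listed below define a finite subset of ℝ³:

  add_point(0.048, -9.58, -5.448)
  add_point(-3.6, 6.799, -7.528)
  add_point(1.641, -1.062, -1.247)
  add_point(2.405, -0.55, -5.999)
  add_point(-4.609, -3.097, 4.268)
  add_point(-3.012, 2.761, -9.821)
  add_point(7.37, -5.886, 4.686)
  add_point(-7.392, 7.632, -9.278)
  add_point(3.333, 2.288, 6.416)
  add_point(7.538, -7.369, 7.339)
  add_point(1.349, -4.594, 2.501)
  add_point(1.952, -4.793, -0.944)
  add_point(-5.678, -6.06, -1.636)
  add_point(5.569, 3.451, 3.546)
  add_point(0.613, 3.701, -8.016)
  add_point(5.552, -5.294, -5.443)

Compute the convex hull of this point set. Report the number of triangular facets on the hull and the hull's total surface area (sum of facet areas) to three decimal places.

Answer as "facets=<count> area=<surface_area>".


12 of the 16 inputs are extreme points: [0, 1, 4, 5, 6, 7, 8, 9, 12, 13, 14, 15].

Triangle areas on the boundary:
  f1: (p5, p0, p7) → 26.2201
  f2: (p12, p0, p9) → 57.4856
  f3: (p12, p4, p9) → 43.3186
  f4: (p12, p0, p7) → 59.2075
  f5: (p12, p4, p7) → 52.6801
  f6: (p14, p5, p7) → 12.6513
  f7: (p8, p4, p9) → 51.3139
  f8: (p8, p13, p9) → 20.0680
  f9: (p8, p4, p7) → 85.9899
  f10: (p8, p13, p7) → 35.1573
  f11: (p1, p13, p7) → 13.3243
  f12: (p1, p14, p7) → 6.8356
  f13: (p1, p14, p13) → 32.0564
  f14: (p15, p14, p13) → 60.2673
  f15: (p15, p0, p9) → 45.6829
  f16: (p15, p5, p0) → 43.3003
  f17: (p15, p14, p5) → 20.8308
  f18: (p6, p13, p9) → 11.7788
  f19: (p6, p15, p9) → 7.0251
  f20: (p6, p15, p13) → 48.3003
Σ area = 733.494

Euler: V−E+F = 12−30+20 = 2.

facets=20 area=733.494


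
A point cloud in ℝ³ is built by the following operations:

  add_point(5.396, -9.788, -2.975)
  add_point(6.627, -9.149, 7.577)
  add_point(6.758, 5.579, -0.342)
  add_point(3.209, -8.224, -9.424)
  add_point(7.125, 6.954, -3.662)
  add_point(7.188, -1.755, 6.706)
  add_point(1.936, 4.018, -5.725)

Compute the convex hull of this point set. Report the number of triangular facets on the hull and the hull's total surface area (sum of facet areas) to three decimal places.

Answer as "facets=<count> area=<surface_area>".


facets=10 area=442.299

Points on the hull: [0, 1, 2, 3, 4, 5, 6] (7 of 7).

Area of each hull facet:
  f1: (p4, p3, p6) → 36.0812
  f2: (p1, p5, p6) → 48.6124
  f3: (p1, p3, p6) → 109.0661
  f4: (p1, p4, p5) → 34.7654
  f5: (p2, p5, p6) → 34.8207
  f6: (p2, p4, p6) → 11.3853
  f7: (p2, p4, p5) → 7.7741
  f8: (p0, p4, p3) → 57.2987
  f9: (p0, p1, p3) → 12.8994
  f10: (p0, p1, p4) → 89.5956
Σ area = 442.299

Check V−E+F: 7 − 15 + 10 = 2.


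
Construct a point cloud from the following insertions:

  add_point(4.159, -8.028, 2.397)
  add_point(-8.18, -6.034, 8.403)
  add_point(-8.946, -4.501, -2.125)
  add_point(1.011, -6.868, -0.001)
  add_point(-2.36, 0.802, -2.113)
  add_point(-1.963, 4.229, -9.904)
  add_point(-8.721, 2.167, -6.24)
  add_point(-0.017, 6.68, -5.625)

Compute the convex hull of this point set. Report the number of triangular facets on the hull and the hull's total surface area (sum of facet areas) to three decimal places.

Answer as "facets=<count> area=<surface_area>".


facets=10 area=495.371

7 of the 8 inputs are extreme points: [0, 1, 2, 3, 5, 6, 7].

Per-facet area ½‖(b−a)×(c−a)‖:
  f1: (p1, p0, p2) → 69.4733
  f2: (p1, p7, p0) → 118.5958
  f3: (p5, p7, p0) → 45.6545
  f4: (p3, p0, p2) → 8.9810
  f5: (p3, p5, p2) → 69.3174
  f6: (p3, p5, p0) → 21.2013
  f7: (p6, p5, p2) → 27.2557
  f8: (p6, p5, p7) → 21.0591
  f9: (p6, p1, p2) → 32.1809
  f10: (p6, p1, p7) → 81.6524
Σ area = 495.371

Check V−E+F: 7 − 15 + 10 = 2.


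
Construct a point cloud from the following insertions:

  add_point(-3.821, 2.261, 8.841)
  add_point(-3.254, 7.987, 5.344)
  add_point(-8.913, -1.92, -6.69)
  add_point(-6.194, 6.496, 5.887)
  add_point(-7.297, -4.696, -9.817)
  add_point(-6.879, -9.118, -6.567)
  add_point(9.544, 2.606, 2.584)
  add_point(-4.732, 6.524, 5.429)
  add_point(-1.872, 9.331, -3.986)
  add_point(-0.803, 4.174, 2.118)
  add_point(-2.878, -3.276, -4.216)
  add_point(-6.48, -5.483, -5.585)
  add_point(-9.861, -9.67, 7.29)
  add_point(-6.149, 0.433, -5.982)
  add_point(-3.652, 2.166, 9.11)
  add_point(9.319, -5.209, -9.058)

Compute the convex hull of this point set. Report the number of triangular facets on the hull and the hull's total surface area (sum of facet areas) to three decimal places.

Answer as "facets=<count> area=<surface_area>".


facets=16 area=1093.440

Hull vertices (10/16): indices [1, 2, 3, 4, 5, 6, 8, 12, 14, 15].

Facet areas (half cross-product norm):
  f1: (p15, p6, p12) → 162.7682
  f2: (p15, p8, p6) → 102.8476
  f3: (p15, p4, p8) → 126.9057
  f4: (p5, p15, p12) → 111.6863
  f5: (p5, p15, p4) → 45.4207
  f6: (p14, p6, p12) → 91.9298
  f7: (p14, p3, p12) → 37.4203
  f8: (p1, p8, p6) → 64.9519
  f9: (p1, p3, p8) → 14.9091
  f10: (p1, p14, p6) → 48.5070
  f11: (p1, p14, p3) → 9.9599
  f12: (p2, p4, p8) → 26.8587
  f13: (p2, p3, p8) → 73.3423
  f14: (p2, p3, p12) → 110.6173
  f15: (p2, p5, p12) → 53.0577
  f16: (p2, p5, p4) → 12.2572
Σ area = 1093.440

Check V−E+F: 10 − 24 + 16 = 2.


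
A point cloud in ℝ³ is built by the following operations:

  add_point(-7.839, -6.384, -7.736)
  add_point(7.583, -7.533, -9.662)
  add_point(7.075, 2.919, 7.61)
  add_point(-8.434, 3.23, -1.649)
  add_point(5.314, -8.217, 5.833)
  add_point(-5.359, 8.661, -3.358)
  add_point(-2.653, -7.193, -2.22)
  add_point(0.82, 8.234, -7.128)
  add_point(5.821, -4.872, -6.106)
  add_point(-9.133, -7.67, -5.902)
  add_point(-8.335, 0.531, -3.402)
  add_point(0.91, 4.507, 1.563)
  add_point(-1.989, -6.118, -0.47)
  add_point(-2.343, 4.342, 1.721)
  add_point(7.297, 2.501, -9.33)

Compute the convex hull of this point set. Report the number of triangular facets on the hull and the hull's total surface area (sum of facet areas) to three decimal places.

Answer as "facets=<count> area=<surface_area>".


Hull vertices (11/15): indices [0, 1, 2, 3, 4, 5, 7, 9, 10, 13, 14].

Per-facet area ½‖(b−a)×(c−a)‖:
  f1: (p4, p1, p9) → 125.3651
  f2: (p3, p4, p9) → 105.7291
  f3: (p0, p7, p5) → 57.3885
  f4: (p0, p14, p7) → 74.4684
  f5: (p0, p1, p9) → 16.8875
  f6: (p0, p14, p1) → 77.8203
  f7: (p2, p3, p4) → 101.1062
  f8: (p2, p4, p1) → 89.0999
  f9: (p2, p14, p1) → 84.9586
  f10: (p2, p14, p7) → 72.7794
  f11: (p2, p7, p5) → 60.7199
  f12: (p10, p3, p5) → 8.7336
  f13: (p10, p0, p5) → 22.3206
  f14: (p10, p3, p9) → 4.1745
  f15: (p10, p0, p9) → 10.5739
  f16: (p13, p3, p5) → 20.7329
  f17: (p13, p2, p5) → 25.2968
  f18: (p13, p2, p3) → 11.3149
Σ area = 969.470

Check V−E+F: 11 − 27 + 18 = 2.

facets=18 area=969.470


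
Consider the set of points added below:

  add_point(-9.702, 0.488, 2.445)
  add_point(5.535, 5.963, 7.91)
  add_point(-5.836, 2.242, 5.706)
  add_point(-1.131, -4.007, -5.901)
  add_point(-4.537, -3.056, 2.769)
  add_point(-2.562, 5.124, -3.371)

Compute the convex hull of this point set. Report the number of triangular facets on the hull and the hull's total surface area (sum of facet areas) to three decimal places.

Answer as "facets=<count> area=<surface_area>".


facets=8 area=347.371

6 of the 6 inputs are extreme points: [0, 1, 2, 3, 4, 5].

Triangle areas on the boundary:
  f1: (p5, p3, p0) → 48.6260
  f2: (p5, p3, p1) → 65.5065
  f3: (p5, p2, p0) → 26.2914
  f4: (p5, p2, p1) → 59.6427
  f5: (p4, p3, p0) → 27.9273
  f6: (p4, p2, p0) → 15.0676
  f7: (p4, p3, p1) → 67.0594
  f8: (p4, p2, p1) → 37.2503
Σ area = 347.371

Check V−E+F: 6 − 12 + 8 = 2.


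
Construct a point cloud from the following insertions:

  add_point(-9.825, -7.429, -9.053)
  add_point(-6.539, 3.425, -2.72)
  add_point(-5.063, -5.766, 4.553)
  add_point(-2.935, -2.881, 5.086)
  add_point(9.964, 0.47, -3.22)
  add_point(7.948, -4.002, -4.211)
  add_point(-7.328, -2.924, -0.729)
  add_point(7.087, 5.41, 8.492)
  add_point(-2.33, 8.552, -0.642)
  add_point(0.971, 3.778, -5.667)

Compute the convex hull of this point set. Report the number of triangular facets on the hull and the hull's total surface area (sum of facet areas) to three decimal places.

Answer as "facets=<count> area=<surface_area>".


facets=16 area=767.707

Hull vertices (10/10): indices [0, 1, 2, 3, 4, 5, 6, 7, 8, 9].

Area of each hull facet:
  f1: (p7, p8, p4) → 81.8036
  f2: (p9, p8, p4) → 34.1445
  f3: (p5, p7, p4) → 29.4773
  f4: (p5, p2, p7) → 113.1959
  f5: (p5, p2, p0) → 111.2655
  f6: (p5, p9, p0) → 83.9436
  f7: (p5, p9, p4) → 24.5781
  f8: (p1, p2, p8) → 38.9794
  f9: (p1, p9, p0) → 52.2131
  f10: (p1, p9, p8) → 24.5248
  f11: (p3, p7, p8) → 75.8474
  f12: (p3, p2, p8) → 17.1625
  f13: (p3, p2, p7) → 6.3224
  f14: (p6, p2, p0) → 25.4121
  f15: (p6, p1, p0) → 32.0388
  f16: (p6, p1, p2) → 16.7983
Σ area = 767.707

Euler characteristic 10−24+16 = 2 ✓


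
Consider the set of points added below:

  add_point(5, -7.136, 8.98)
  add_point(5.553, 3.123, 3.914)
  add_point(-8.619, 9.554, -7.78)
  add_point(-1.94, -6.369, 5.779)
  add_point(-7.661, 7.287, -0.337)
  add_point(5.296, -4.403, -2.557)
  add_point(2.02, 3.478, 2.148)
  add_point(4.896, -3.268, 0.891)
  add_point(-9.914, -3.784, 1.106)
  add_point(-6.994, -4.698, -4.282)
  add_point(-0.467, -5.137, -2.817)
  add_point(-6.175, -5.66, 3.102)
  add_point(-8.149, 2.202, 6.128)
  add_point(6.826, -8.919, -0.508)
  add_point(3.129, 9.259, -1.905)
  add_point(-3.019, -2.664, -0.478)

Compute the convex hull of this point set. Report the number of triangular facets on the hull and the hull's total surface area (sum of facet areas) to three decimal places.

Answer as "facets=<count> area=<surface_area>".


Extreme-point indices: [0, 1, 2, 3, 4, 5, 8, 9, 11, 12, 13, 14] — 12 of 16 on the boundary.

Triangle areas on the boundary:
  f1: (p12, p2, p8) → 61.6109
  f2: (p9, p2, p8) → 45.7390
  f3: (p11, p9, p8) → 14.3289
  f4: (p11, p9, p13) → 51.5930
  f5: (p11, p12, p8) → 18.3675
  f6: (p3, p0, p13) → 36.8399
  f7: (p3, p11, p13) → 25.7757
  f8: (p3, p12, p0) → 32.6304
  f9: (p3, p11, p12) → 21.6957
  f10: (p4, p12, p2) → 12.9434
  f11: (p4, p14, p2) → 43.3338
  f12: (p4, p14, p12) → 43.8419
  f13: (p1, p12, p0) → 78.4096
  f14: (p1, p14, p12) → 60.7423
  f15: (p1, p0, p13) → 54.1282
  f16: (p1, p14, p13) → 50.5831
  f17: (p5, p14, p13) → 16.6606
  f18: (p5, p14, p2) → 90.0623
  f19: (p5, p9, p13) → 30.4524
  f20: (p5, p9, p2) → 90.9937
Σ area = 880.732

Euler characteristic 12−30+20 = 2 ✓

facets=20 area=880.732


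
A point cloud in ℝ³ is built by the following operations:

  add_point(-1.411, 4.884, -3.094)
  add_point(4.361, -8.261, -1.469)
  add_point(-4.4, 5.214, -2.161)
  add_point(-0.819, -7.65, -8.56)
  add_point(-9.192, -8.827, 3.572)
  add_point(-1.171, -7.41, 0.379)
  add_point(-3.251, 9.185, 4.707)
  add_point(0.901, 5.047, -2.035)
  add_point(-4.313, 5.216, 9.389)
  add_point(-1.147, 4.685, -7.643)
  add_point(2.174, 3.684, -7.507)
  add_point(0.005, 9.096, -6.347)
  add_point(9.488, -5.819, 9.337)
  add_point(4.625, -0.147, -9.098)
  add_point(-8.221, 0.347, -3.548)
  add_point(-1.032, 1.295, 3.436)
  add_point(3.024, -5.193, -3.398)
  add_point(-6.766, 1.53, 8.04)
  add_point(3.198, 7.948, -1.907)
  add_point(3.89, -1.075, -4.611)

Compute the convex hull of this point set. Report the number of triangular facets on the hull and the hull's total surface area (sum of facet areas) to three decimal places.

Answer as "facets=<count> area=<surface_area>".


facets=20 area=1068.845

Extreme-point indices: [1, 3, 4, 6, 8, 9, 11, 12, 13, 14, 17, 18] — 12 of 20 on the boundary.

Area of each hull facet:
  f1: (p8, p6, p12) → 53.1048
  f2: (p3, p14, p4) → 68.2030
  f3: (p18, p6, p12) → 87.4657
  f4: (p18, p13, p12) → 101.0444
  f5: (p17, p12, p4) → 102.0141
  f6: (p17, p8, p12) → 40.7488
  f7: (p17, p14, p4) → 58.6923
  f8: (p17, p14, p6) → 51.7451
  f9: (p17, p8, p6) → 13.3422
  f10: (p1, p13, p12) → 60.7050
  f11: (p1, p3, p13) → 39.6518
  f12: (p1, p12, p4) → 87.9462
  f13: (p1, p3, p4) → 61.3668
  f14: (p11, p18, p13) → 29.1452
  f15: (p11, p14, p6) → 65.0943
  f16: (p11, p18, p6) → 25.7799
  f17: (p9, p3, p13) → 35.5381
  f18: (p9, p11, p13) → 16.1750
  f19: (p9, p3, p14) → 52.1053
  f20: (p9, p11, p14) → 18.9772
Σ area = 1068.845

Euler characteristic 12−30+20 = 2 ✓


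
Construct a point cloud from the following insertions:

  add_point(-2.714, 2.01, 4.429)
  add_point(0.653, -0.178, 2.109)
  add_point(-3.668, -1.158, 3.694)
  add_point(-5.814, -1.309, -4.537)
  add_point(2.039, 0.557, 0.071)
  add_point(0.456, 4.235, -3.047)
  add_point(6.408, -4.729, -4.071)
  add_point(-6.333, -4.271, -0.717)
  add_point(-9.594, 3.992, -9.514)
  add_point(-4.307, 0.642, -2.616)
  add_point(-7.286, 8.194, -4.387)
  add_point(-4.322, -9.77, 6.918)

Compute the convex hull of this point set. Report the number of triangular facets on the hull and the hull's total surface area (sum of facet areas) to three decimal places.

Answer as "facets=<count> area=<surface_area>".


Points on the hull: [0, 1, 3, 4, 5, 6, 7, 8, 10, 11] (10 of 12).

Per-facet area ½‖(b−a)×(c−a)‖:
  f1: (p10, p11, p8) → 75.0253
  f2: (p0, p10, p11) → 56.0113
  f3: (p7, p11, p8) → 8.2181
  f4: (p7, p11, p6) → 63.4087
  f5: (p5, p6, p8) → 59.3508
  f6: (p5, p10, p8) → 30.6113
  f7: (p5, p0, p10) → 36.9283
  f8: (p1, p11, p6) → 56.2508
  f9: (p1, p0, p11) → 27.2053
  f10: (p3, p6, p8) → 39.9696
  f11: (p3, p7, p8) → 11.3429
  f12: (p3, p7, p6) → 30.7455
  f13: (p4, p5, p6) → 19.1861
  f14: (p4, p1, p6) → 8.8312
  f15: (p4, p5, p0) → 16.7694
  f16: (p4, p1, p0) → 4.5174
Σ area = 544.372

Euler: V−E+F = 10−24+16 = 2.

facets=16 area=544.372


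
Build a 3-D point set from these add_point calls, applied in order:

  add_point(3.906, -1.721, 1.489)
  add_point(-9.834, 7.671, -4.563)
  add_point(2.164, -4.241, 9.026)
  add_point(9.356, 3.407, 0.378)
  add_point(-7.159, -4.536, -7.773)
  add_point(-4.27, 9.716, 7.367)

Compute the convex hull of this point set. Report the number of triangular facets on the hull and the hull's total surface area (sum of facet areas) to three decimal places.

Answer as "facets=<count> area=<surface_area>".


facets=8 area=683.957

Hull vertices (6/6): indices [0, 1, 2, 3, 4, 5].

Triangle areas on the boundary:
  f1: (p4, p3, p1) → 123.2217
  f2: (p5, p3, p1) → 109.8441
  f3: (p5, p2, p3) → 98.2454
  f4: (p5, p4, p1) → 82.4660
  f5: (p5, p2, p4) → 142.4869
  f6: (p0, p4, p3) → 45.3234
  f7: (p0, p2, p3) → 26.6473
  f8: (p0, p2, p4) → 55.7223
Σ area = 683.957

Euler: V−E+F = 6−12+8 = 2.


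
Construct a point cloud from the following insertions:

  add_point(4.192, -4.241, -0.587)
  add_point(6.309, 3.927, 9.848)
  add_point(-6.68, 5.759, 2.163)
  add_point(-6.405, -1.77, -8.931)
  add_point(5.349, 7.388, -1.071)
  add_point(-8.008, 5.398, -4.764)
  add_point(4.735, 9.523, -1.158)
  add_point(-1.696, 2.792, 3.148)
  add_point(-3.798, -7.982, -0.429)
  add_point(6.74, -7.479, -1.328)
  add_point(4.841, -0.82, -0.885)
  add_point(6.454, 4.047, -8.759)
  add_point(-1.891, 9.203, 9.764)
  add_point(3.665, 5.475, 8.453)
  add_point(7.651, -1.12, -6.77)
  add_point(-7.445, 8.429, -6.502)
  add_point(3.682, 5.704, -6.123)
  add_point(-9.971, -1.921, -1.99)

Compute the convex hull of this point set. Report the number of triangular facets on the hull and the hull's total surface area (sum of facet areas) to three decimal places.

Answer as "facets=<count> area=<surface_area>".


facets=18 area=1027.266

Hull vertices (11/18): indices [1, 2, 3, 6, 8, 9, 11, 12, 14, 15, 17].

Per-facet area ½‖(b−a)×(c−a)‖:
  f1: (p12, p1, p6) → 56.6812
  f2: (p15, p12, p6) → 84.5127
  f3: (p9, p1, p14) → 67.0075
  f4: (p3, p15, p17) → 39.9992
  f5: (p3, p9, p14) → 59.8716
  f6: (p11, p15, p6) → 62.2459
  f7: (p11, p3, p14) → 39.3295
  f8: (p11, p3, p15) → 70.6460
  f9: (p11, p1, p14) → 49.2628
  f10: (p11, p1, p6) → 53.6737
  f11: (p2, p12, p17) → 25.5742
  f12: (p2, p15, p17) → 41.4861
  f13: (p2, p15, p12) → 31.7204
  f14: (p8, p3, p17) → 33.9198
  f15: (p8, p3, p9) → 56.8176
  f16: (p8, p9, p1) → 84.4551
  f17: (p8, p12, p17) → 79.5044
  f18: (p8, p12, p1) → 90.5583
Σ area = 1027.266

Check V−E+F: 11 − 27 + 18 = 2.


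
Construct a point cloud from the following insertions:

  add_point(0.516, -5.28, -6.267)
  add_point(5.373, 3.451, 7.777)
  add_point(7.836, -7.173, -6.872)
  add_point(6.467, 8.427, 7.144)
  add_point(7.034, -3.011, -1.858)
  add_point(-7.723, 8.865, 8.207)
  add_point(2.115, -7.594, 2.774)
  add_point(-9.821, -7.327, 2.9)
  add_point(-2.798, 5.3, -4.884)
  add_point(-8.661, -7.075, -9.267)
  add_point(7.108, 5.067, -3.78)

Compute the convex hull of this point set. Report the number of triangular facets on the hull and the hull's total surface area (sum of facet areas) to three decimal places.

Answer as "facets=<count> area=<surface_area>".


Points on the hull: [1, 2, 3, 5, 6, 7, 8, 9, 10] (9 of 11).

Triangle areas on the boundary:
  f1: (p9, p5, p7) → 100.8438
  f2: (p1, p5, p7) → 117.6244
  f3: (p10, p9, p2) → 105.3615
  f4: (p6, p1, p7) → 72.8445
  f5: (p6, p1, p2) → 69.3383
  f6: (p6, p9, p7) → 72.5771
  f7: (p6, p9, p2) → 86.4974
  f8: (p8, p9, p5) → 97.2054
  f9: (p8, p10, p9) → 65.0862
  f10: (p3, p1, p5) → 35.8668
  f11: (p3, p8, p5) → 93.4598
  f12: (p3, p8, p10) → 57.0105
  f13: (p3, p1, p2) → 42.1858
  f14: (p3, p10, p2) → 61.7916
Σ area = 1077.693

Euler characteristic 9−21+14 = 2 ✓

facets=14 area=1077.693


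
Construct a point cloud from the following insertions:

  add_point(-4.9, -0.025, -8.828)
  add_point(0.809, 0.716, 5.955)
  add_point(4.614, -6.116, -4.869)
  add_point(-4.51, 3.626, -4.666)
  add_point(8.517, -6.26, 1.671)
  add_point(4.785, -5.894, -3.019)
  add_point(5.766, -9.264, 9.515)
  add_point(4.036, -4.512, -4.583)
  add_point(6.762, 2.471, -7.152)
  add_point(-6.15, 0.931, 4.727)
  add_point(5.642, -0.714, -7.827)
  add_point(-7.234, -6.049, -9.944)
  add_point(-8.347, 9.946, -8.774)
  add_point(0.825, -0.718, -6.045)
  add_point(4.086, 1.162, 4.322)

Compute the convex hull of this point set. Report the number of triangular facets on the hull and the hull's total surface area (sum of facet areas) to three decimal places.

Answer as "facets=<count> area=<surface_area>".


facets=16 area=916.719

Extreme-point indices: [1, 2, 4, 6, 8, 9, 10, 11, 12, 14] — 10 of 15 on the boundary.

Per-facet area ½‖(b−a)×(c−a)‖:
  f1: (p2, p6, p4) → 26.7039
  f2: (p2, p6, p11) → 84.6991
  f3: (p9, p11, p12) → 114.2809
  f4: (p9, p6, p11) → 133.3588
  f5: (p14, p6, p4) → 39.5977
  f6: (p14, p8, p4) → 51.0579
  f7: (p14, p8, p12) → 100.1957
  f8: (p10, p2, p11) → 40.2092
  f9: (p10, p11, p12) → 107.1955
  f10: (p10, p8, p12) → 29.0092
  f11: (p10, p8, p4) → 19.1538
  f12: (p10, p2, p4) → 22.3761
  f13: (p1, p9, p6) → 35.9087
  f14: (p1, p14, p6) → 21.3655
  f15: (p1, p9, p12) → 55.3872
  f16: (p1, p14, p12) → 36.2197
Σ area = 916.719

Euler: V−E+F = 10−24+16 = 2.


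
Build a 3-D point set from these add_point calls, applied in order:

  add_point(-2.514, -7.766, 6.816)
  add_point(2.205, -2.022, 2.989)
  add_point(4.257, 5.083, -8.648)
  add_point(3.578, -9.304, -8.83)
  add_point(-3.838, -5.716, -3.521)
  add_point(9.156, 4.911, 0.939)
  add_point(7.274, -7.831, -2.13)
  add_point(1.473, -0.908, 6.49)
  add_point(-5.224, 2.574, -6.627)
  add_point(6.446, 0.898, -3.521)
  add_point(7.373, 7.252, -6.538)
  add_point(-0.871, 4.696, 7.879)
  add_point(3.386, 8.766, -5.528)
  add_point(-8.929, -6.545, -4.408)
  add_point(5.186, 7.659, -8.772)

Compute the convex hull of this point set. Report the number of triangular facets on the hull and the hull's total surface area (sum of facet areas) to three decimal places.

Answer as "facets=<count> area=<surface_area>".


facets=20 area=932.723

Hull vertices (12/15): indices [0, 2, 3, 5, 6, 7, 8, 10, 11, 12, 13, 14].

Area of each hull facet:
  f1: (p0, p3, p13) → 86.3185
  f2: (p6, p0, p3) → 50.2689
  f3: (p11, p0, p13) → 81.8233
  f4: (p11, p12, p5) → 57.5249
  f5: (p2, p14, p3) → 5.9178
  f6: (p10, p12, p5) → 17.5398
  f7: (p10, p14, p12) → 5.9330
  f8: (p10, p6, p5) → 53.1673
  f9: (p10, p14, p3) → 26.8100
  f10: (p10, p6, p3) → 61.1264
  f11: (p8, p11, p13) → 77.1352
  f12: (p8, p11, p12) → 74.4258
  f13: (p8, p14, p12) → 20.4827
  f14: (p8, p2, p14) → 11.3194
  f15: (p8, p3, p13) → 66.5778
  f16: (p8, p2, p3) → 68.9669
  f17: (p7, p11, p5) → 34.4808
  f18: (p7, p11, p0) → 20.1720
  f19: (p7, p6, p5) → 64.3532
  f20: (p7, p6, p0) → 48.3791
Σ area = 932.723

Euler characteristic 12−30+20 = 2 ✓


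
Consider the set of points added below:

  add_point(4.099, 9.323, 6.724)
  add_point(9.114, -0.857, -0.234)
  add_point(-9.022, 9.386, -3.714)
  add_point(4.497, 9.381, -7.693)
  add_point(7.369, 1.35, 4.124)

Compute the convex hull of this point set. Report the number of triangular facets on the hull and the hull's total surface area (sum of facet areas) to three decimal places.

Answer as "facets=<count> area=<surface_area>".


facets=6 area=413.490

5 of the 5 inputs are extreme points: [0, 1, 2, 3, 4].

Area of each hull facet:
  f1: (p3, p1, p2) → 93.5730
  f2: (p0, p3, p2) → 96.6608
  f3: (p0, p3, p1) → 81.4128
  f4: (p4, p1, p2) → 51.1655
  f5: (p4, p0, p2) → 75.0197
  f6: (p4, p0, p1) → 15.6578
Σ area = 413.490

Check V−E+F: 5 − 9 + 6 = 2.


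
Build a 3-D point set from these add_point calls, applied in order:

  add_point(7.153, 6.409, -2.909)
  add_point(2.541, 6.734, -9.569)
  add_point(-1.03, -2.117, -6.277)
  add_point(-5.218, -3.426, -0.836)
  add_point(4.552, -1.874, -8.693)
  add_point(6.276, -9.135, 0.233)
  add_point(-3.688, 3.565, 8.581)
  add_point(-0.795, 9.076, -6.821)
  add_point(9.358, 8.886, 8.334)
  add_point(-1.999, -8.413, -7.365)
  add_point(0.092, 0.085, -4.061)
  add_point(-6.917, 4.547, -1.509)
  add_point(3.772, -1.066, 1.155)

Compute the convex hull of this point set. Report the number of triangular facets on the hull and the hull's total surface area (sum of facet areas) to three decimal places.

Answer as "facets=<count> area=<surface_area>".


facets=16 area=925.374

10 of the 13 inputs are extreme points: [0, 1, 3, 4, 5, 6, 7, 8, 9, 11].

Facet areas (half cross-product norm):
  f1: (p6, p5, p8) → 123.9187
  f2: (p7, p1, p8) → 44.6888
  f3: (p7, p6, p11) → 45.5343
  f4: (p7, p6, p8) → 111.5524
  f5: (p7, p9, p11) → 69.8475
  f6: (p7, p9, p1) → 38.5878
  f7: (p0, p5, p8) → 93.0520
  f8: (p0, p1, p8) → 21.9935
  f9: (p4, p9, p5) → 48.8069
  f10: (p4, p9, p1) → 35.1397
  f11: (p4, p0, p5) → 60.6538
  f12: (p4, p0, p1) → 34.8791
  f13: (p3, p9, p5) → 48.7128
  f14: (p3, p6, p5) → 75.9127
  f15: (p3, p9, p11) → 29.7568
  f16: (p3, p6, p11) → 42.3370
Σ area = 925.374

Check V−E+F: 10 − 24 + 16 = 2.


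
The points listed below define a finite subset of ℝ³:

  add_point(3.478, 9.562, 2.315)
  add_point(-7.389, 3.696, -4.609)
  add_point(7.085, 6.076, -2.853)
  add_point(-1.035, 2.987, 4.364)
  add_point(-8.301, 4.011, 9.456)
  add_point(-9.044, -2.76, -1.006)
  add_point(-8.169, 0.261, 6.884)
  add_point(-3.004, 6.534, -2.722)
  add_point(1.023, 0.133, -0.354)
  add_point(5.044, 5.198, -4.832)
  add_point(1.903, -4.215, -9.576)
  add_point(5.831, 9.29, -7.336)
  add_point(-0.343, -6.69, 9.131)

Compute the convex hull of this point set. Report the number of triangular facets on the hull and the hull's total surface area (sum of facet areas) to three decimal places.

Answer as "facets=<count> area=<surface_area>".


Hull vertices (10/13): indices [0, 1, 2, 4, 5, 6, 7, 10, 11, 12].

Area of each hull facet:
  f1: (p10, p12, p5) → 97.0713
  f2: (p10, p12, p2) → 118.7474
  f3: (p1, p4, p5) → 47.1525
  f4: (p1, p10, p5) → 49.1114
  f5: (p6, p12, p5) → 45.4306
  f6: (p6, p4, p5) → 11.1846
  f7: (p6, p4, p12) → 21.8938
  f8: (p0, p12, p2) → 64.8251
  f9: (p0, p4, p12) → 97.3433
  f10: (p7, p1, p4) → 37.3531
  f11: (p7, p0, p4) → 58.3394
  f12: (p11, p7, p0) → 39.9738
  f13: (p11, p0, p2) → 20.0280
  f14: (p11, p7, p1) → 21.5947
  f15: (p11, p10, p2) → 37.6890
  f16: (p11, p1, p10) → 84.5196
Σ area = 852.258

Euler characteristic 10−24+16 = 2 ✓

facets=16 area=852.258


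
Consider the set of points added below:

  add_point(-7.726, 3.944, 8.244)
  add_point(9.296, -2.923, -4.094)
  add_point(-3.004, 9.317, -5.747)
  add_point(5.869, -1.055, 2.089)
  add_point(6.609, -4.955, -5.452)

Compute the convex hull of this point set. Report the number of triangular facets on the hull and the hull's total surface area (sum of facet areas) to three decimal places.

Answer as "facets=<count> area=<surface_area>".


facets=6 area=398.418

5 of the 5 inputs are extreme points: [0, 1, 2, 3, 4].

Area of each hull facet:
  f1: (p4, p2, p0) → 134.0507
  f2: (p4, p2, p1) → 31.2249
  f3: (p3, p2, p0) → 107.1450
  f4: (p3, p2, p1) → 57.5362
  f5: (p3, p4, p0) → 55.2659
  f6: (p3, p4, p1) → 13.1951
Σ area = 398.418

Euler characteristic 5−9+6 = 2 ✓


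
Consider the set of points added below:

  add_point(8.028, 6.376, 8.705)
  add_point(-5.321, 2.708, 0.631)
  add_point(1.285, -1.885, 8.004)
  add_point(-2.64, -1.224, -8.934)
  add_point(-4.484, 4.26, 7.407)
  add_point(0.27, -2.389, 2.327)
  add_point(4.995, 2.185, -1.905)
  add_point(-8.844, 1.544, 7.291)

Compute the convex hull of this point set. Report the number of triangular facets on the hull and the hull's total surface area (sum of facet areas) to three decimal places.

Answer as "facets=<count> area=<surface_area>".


facets=12 area=472.747

Hull vertices (8/8): indices [0, 1, 2, 3, 4, 5, 6, 7].

Facet areas (half cross-product norm):
  f1: (p3, p5, p7) → 63.6695
  f2: (p2, p0, p7) → 53.5718
  f3: (p2, p5, p7) → 30.3751
  f4: (p1, p3, p7) → 21.9767
  f5: (p6, p3, p5) → 41.2819
  f6: (p6, p2, p0) → 54.7837
  f7: (p6, p2, p5) → 20.9947
  f8: (p6, p1, p0) → 62.7645
  f9: (p6, p1, p3) → 49.9974
  f10: (p4, p0, p7) → 12.6626
  f11: (p4, p1, p7) → 17.4598
  f12: (p4, p1, p0) → 43.2092
Σ area = 472.747

Euler: V−E+F = 8−18+12 = 2.


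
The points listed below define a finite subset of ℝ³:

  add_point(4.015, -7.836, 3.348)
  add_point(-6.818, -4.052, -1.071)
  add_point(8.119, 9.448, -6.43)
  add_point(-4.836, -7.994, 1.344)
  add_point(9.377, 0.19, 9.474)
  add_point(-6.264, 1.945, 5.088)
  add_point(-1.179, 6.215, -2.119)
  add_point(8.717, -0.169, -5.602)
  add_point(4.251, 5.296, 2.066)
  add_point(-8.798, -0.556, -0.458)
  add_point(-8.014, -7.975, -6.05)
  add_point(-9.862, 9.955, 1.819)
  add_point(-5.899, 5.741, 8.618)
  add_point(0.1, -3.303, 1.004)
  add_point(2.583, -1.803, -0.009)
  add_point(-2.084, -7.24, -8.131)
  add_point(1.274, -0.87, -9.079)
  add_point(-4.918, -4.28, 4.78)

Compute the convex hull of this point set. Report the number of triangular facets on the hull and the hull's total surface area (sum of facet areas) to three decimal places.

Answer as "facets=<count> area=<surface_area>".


facets=20 area=1145.848

12 of the 18 inputs are extreme points: [0, 2, 3, 4, 7, 9, 10, 11, 12, 15, 16, 17].

Area of each hull facet:
  f1: (p2, p16, p11) → 115.7301
  f2: (p12, p2, p11) → 87.9038
  f3: (p12, p2, p4) → 144.0785
  f4: (p10, p16, p11) → 110.6597
  f5: (p0, p10, p3) → 29.5458
  f6: (p17, p12, p4) → 80.9718
  f7: (p17, p0, p4) → 55.3126
  f8: (p17, p0, p3) → 22.7155
  f9: (p7, p2, p16) → 39.8677
  f10: (p7, p2, p4) → 72.8388
  f11: (p7, p0, p4) → 70.7502
  f12: (p9, p10, p11) → 21.0462
  f13: (p9, p12, p11) → 45.3230
  f14: (p9, p17, p12) → 39.0582
  f15: (p9, p10, p3) → 32.1385
  f16: (p9, p17, p3) → 18.8968
  f17: (p15, p0, p10) → 40.7389
  f18: (p15, p7, p0) → 72.5897
  f19: (p15, p10, p16) → 18.7491
  f20: (p15, p7, p16) → 26.9329
Σ area = 1145.848

Euler: V−E+F = 12−30+20 = 2.
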